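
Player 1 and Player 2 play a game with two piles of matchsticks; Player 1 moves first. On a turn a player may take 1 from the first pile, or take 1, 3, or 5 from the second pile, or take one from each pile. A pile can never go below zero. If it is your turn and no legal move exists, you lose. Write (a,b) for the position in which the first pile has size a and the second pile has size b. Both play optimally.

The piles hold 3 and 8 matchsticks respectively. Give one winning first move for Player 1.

Positions with no move are L. A position that does have a move is losing for the player to move precisely when every available move leads to a winning position for the opponent. Fill in the labels:
No move ever increases a pile, so every position that can arise here has a ≤ 3 and b ≤ 8; it is enough to label the cells with 0 ≤ a ≤ 3 and 0 ≤ b ≤ 8.
Every move lowers a or b (never raises either), so fill the grid row by row in increasing a, and left to right within a row: each cell's successors are then already labelled.
      b=0  b=1  b=2  b=3  b=4  b=5  b=6  b=7  b=8
a=0:    L    W    L    W    L    W    L    W    L
a=1:    W    W    W    W    W    W    W    W    W
a=2:    L    W    L    W    L    W    L    W    L
a=3:    W    W    W    W    W    W    W    W    W
Cells with no legal move (terminal, hence L): (0,0).
The remaining L cells, each justified by listing all of its moves:
(0,2): the only move is to (0,1)(W), a W ⇒ L
(0,4): moves to (0,3)(W), (0,1)(W); every one is W ⇒ L
(0,6): moves to (0,5)(W), (0,3)(W), (0,1)(W); every one is W ⇒ L
(0,8): moves to (0,7)(W), (0,5)(W), (0,3)(W); every one is W ⇒ L
(2,0): the only move is to (1,0)(W), a W ⇒ L
(2,2): moves to (1,2)(W), (2,1)(W), (1,1)(W); every one is W ⇒ L
(2,4): moves to (1,4)(W), (2,3)(W), (2,1)(W), (1,3)(W); every one is W ⇒ L
(2,6): moves to (1,6)(W), (2,5)(W), (2,3)(W), (2,1)(W), (1,5)(W); every one is W ⇒ L
(2,8): moves to (1,8)(W), (2,7)(W), (2,5)(W), (2,3)(W), (1,7)(W); every one is W ⇒ L
Every other cell has at least one move into one of the L cells above, so it is W.
From (3,8), the L positions reachable in one move are: (2,8).

Move to (2,8).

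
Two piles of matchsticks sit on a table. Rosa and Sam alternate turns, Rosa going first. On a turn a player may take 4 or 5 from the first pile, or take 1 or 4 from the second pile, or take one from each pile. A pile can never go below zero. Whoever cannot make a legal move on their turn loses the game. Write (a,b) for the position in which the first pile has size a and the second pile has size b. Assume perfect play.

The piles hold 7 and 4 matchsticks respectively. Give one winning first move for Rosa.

Use the standard recursion: the mover loses at a terminal position; elsewhere, the mover wins exactly when some move hands the opponent an L position.
No move ever increases a pile, so every position that can arise here has a ≤ 7 and b ≤ 4; it is enough to label the cells with 0 ≤ a ≤ 7 and 0 ≤ b ≤ 4.
Every move lowers a or b (never raises either), so fill the grid row by row in increasing a, and left to right within a row: each cell's successors are then already labelled.
      b=0  b=1  b=2  b=3  b=4
a=0:    L    W    L    W    W
a=1:    L    W    L    W    W
a=2:    L    W    L    W    W
a=3:    L    W    L    W    W
a=4:    W    W    W    W    L
a=5:    W    L    W    L    W
a=6:    W    L    W    L    W
a=7:    W    L    W    L    W
Cells with no legal move (terminal, hence L): (0,0), (1,0), (2,0), (3,0).
The remaining L cells, each justified by listing all of its moves:
(0,2): the only move is to (0,1)(W), a W ⇒ L
(1,2): moves to (1,1)(W), (0,1)(W); every one is W ⇒ L
(2,2): moves to (2,1)(W), (1,1)(W); every one is W ⇒ L
(3,2): moves to (3,1)(W), (2,1)(W); every one is W ⇒ L
(4,4): moves to (0,4)(W), (4,3)(W), (4,0)(W), (3,3)(W); every one is W ⇒ L
(5,1): moves to (1,1)(W), (0,1)(W), (5,0)(W), (4,0)(W); every one is W ⇒ L
(5,3): moves to (1,3)(W), (0,3)(W), (5,2)(W), (4,2)(W); every one is W ⇒ L
(6,1): moves to (2,1)(W), (1,1)(W), (6,0)(W), (5,0)(W); every one is W ⇒ L
(6,3): moves to (2,3)(W), (1,3)(W), (6,2)(W), (5,2)(W); every one is W ⇒ L
(7,1): moves to (3,1)(W), (2,1)(W), (7,0)(W), (6,0)(W); every one is W ⇒ L
(7,3): moves to (3,3)(W), (2,3)(W), (7,2)(W), (6,2)(W); every one is W ⇒ L
Every other cell has at least one move into one of the L cells above, so it is W.
From (7,4), the L positions reachable in one move are: (7,3), (6,3). Any move reaching one of these is winning.

Move to (7,3).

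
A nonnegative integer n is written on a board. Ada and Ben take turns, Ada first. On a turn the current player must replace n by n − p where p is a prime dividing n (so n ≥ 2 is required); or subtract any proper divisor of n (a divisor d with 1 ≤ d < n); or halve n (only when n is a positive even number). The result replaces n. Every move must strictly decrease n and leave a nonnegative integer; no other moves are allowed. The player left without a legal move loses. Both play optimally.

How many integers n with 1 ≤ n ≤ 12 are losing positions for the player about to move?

Positions with no move are L. A position that does have a move is losing for the player to move precisely when every available move leads to a winning position for the opponent. Fill in the labels:
n=0: no move → L
n=1: no move → L
n=2: can move to 0, which is L ⇒ W
n=3: can move to 0, which is L ⇒ W
n=4: moves to 2(W), 3(W); every one is W ⇒ L
n=5: can move to 0, which is L ⇒ W
n=6: can move to 4, which is L ⇒ W
n=7: can move to 0, which is L ⇒ W
n=8: can move to 4, which is L ⇒ W
n=9: moves to 6(W), 8(W); every one is W ⇒ L
n=10: can move to 9, which is L ⇒ W
n=11: can move to 0, which is L ⇒ W
n=12: can move to 9, which is L ⇒ W
L entries with 1 ≤ n ≤ 12 (n=0 is outside the asked range and is not counted): n = 1, 4, 9; that makes 3.

3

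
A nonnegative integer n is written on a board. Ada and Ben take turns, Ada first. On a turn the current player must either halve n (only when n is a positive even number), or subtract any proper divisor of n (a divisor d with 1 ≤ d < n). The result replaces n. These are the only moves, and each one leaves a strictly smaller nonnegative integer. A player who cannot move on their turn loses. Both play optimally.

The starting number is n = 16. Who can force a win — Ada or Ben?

Classify positions by backward induction: terminal positions (no move available) are L. From any other position, the mover wins iff some move reaches an L.
n=0: no move → L
n=1: no move → L
n=2: can move to 1, which is L ⇒ W
n=3: the only move is to 2(W), a W ⇒ L
n=4: can move to 3, which is L ⇒ W
n=5: the only move is to 4(W), a W ⇒ L
n=6: can move to 3, which is L ⇒ W
n=7: the only move is to 6(W), a W ⇒ L
n=8: can move to 7, which is L ⇒ W
n=9: moves to 6(W), 8(W); every one is W ⇒ L
n=10: can move to 5, which is L ⇒ W
n=11: the only move is to 10(W), a W ⇒ L
n=12: can move to 9, which is L ⇒ W
n=13: the only move is to 12(W), a W ⇒ L
n=14: can move to 7, which is L ⇒ W
n=15: moves to 10(W), 12(W), 14(W); every one is W ⇒ L
n=16: can move to 15, which is L ⇒ W
The starting position 16 is W: Ada should move to 15, handing over an L position.

Ada wins.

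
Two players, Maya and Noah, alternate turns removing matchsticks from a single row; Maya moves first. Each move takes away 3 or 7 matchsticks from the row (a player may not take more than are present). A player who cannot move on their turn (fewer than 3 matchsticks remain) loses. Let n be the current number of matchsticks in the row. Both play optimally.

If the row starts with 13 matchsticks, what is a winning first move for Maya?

Compute win/loss labels from the base case upward. A position with no move is L. Any other position is W if it can reach an L in one move, else L.
n=0: no move → L
n=1: no move → L
n=2: no move → L
n=3: reaches L-position 0 → W
n=4: reaches L-position 1 → W
n=5: reaches L-position 2 → W
n=6: only reaches 3(W), which is W → L
n=7: reaches L-position 0 → W
n=8: reaches L-position 1 → W
n=9: reaches L-position 6 → W
n=10: only reaches 7(W), 3(W), all W → L
n=11: only reaches 8(W), 4(W), all W → L
n=12: only reaches 9(W), 5(W), all W → L
n=13: reaches L-position 10 → W
From 13, the L positions reachable in one move are: 10, 6. Any move reaching one of these is winning.

Remove 3, leaving 10.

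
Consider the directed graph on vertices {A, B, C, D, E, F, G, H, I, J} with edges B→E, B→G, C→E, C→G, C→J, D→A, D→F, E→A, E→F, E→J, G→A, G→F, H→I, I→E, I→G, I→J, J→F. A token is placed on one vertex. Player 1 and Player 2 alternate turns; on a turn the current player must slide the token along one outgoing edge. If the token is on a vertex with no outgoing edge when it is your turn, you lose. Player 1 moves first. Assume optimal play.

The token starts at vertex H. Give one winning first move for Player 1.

Positions with no move are L. A position that does have a move is losing for the player to move precisely when every available move leads to a winning position for the opponent. Fill in the labels:
Every edge goes from a vertex to one that appears earlier in the order A, F, J, E, G, C, I, D, H, B, so processing vertices in that order labels each vertex after all of its successors.
A: no outgoing edge → L
F: no outgoing edge → L
J: W (go to F, an L position)
E: W (go to F, an L position)
G: W (go to F, an L position)
C: L (options G(W), E(W), J(W) are all W)
I: L (options G(W), E(W), J(W) are all W)
D: W (go to F, an L position)
H: W (go to I, an L position)
B: L (options G(W), E(W) are all W)
From H, the L positions reachable in one move are: I.

Move to I.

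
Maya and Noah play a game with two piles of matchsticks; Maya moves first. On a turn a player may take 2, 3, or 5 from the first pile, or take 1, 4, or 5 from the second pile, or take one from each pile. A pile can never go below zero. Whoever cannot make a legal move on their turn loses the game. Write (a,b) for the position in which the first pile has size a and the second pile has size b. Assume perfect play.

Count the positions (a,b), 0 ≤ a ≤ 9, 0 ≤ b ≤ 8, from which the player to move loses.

23

Positions with no move are L. A position that does have a move is losing for the player to move precisely when every available move leads to a winning position for the opponent. Fill in the labels:
Every move lowers a or b (never raises either), so fill the grid row by row in increasing a, and left to right within a row: each cell's successors are then already labelled.
      b=0  b=1  b=2  b=3  b=4  b=5  b=6  b=7  b=8
a=0:    L    W    L    W    W    W    W    W    L
a=1:    L    W    L    W    W    W    W    W    L
a=2:    W    W    W    W    L    W    L    W    W
a=3:    W    L    W    L    W    W    W    W    W
a=4:    W    L    W    L    W    W    W    W    W
a=5:    W    W    W    W    W    L    W    L    W
a=6:    W    W    W    W    L    W    W    L    W
a=7:    L    W    L    W    W    W    W    W    W
a=8:    L    W    L    W    W    W    W    W    L
a=9:    W    W    W    W    W    L    W    W    L
Cells with no legal move (terminal, hence L): (0,0), (1,0).
The remaining L cells, each justified by listing all of its moves:
(0,2): →(0,1)(W) only, which is W, so L
(0,8): →(0,7)(W), (0,4)(W), (0,3)(W) — all W, so L
(1,2): →(1,1)(W), (0,1)(W) — all W, so L
(1,8): →(1,7)(W), (1,4)(W), (1,3)(W), (0,7)(W) — all W, so L
(2,4): →(0,4)(W), (2,3)(W), (2,0)(W), (1,3)(W) — all W, so L
(2,6): →(0,6)(W), (2,5)(W), (2,2)(W), (2,1)(W), (1,5)(W) — all W, so L
(3,1): →(1,1)(W), (0,1)(W), (3,0)(W), (2,0)(W) — all W, so L
(3,3): →(1,3)(W), (0,3)(W), (3,2)(W), (2,2)(W) — all W, so L
(4,1): →(2,1)(W), (1,1)(W), (4,0)(W), (3,0)(W) — all W, so L
(4,3): →(2,3)(W), (1,3)(W), (4,2)(W), (3,2)(W) — all W, so L
(5,5): →(3,5)(W), (2,5)(W), (0,5)(W), (5,4)(W), (5,1)(W), (5,0)(W), (4,4)(W) — all W, so L
(5,7): →(3,7)(W), (2,7)(W), (0,7)(W), (5,6)(W), (5,3)(W), (5,2)(W), (4,6)(W) — all W, so L
(6,4): →(4,4)(W), (3,4)(W), (1,4)(W), (6,3)(W), (6,0)(W), (5,3)(W) — all W, so L
(6,7): →(4,7)(W), (3,7)(W), (1,7)(W), (6,6)(W), (6,3)(W), (6,2)(W), (5,6)(W) — all W, so L
(7,0): →(5,0)(W), (4,0)(W), (2,0)(W) — all W, so L
(7,2): →(5,2)(W), (4,2)(W), (2,2)(W), (7,1)(W), (6,1)(W) — all W, so L
(8,0): →(6,0)(W), (5,0)(W), (3,0)(W) — all W, so L
(8,2): →(6,2)(W), (5,2)(W), (3,2)(W), (8,1)(W), (7,1)(W) — all W, so L
(8,8): →(6,8)(W), (5,8)(W), (3,8)(W), (8,7)(W), (8,4)(W), (8,3)(W), (7,7)(W) — all W, so L
(9,5): →(7,5)(W), (6,5)(W), (4,5)(W), (9,4)(W), (9,1)(W), (9,0)(W), (8,4)(W) — all W, so L
(9,8): →(7,8)(W), (6,8)(W), (4,8)(W), (9,7)(W), (9,4)(W), (9,3)(W), (8,7)(W) — all W, so L
Every other cell has at least one move into one of the L cells above, so it is W.
L cells per row: a=0: 3, a=1: 3, a=2: 2, a=3: 2, a=4: 2, a=5: 2, a=6: 2, a=7: 2, a=8: 3, a=9: 2; total 23.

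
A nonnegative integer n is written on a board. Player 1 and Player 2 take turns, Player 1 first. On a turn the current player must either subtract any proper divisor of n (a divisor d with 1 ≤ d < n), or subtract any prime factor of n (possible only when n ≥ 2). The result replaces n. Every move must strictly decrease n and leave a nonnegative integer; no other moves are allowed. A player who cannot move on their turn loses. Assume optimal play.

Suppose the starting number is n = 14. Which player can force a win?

Work bottom-up. With no move the player to move loses. Otherwise the position is W if at least one move leads to an L position for the opponent, and L if every move leads to a W.
n=0: no move → L
n=1: no move → L
n=2: →0(L), so W
n=3: →0(L), so W
n=4: →2(W), 3(W) — all W, so L
n=5: →0(L), so W
n=6: →4(L), so W
n=7: →0(L), so W
n=8: →4(L), so W
n=9: →6(W), 8(W) — all W, so L
n=10: →9(L), so W
n=11: →0(L), so W
n=12: →9(L), so W
n=13: →0(L), so W
n=14: →7(W), 12(W), 13(W) — all W, so L
The starting position 14 is L: whatever Player 1 does, the opponent receives a W position.

Player 2 wins.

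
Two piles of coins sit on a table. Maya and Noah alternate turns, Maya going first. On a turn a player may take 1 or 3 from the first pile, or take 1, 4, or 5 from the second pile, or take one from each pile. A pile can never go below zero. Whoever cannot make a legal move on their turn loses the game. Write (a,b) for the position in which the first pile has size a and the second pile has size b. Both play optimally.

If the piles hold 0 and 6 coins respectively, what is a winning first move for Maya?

Move to (0,2).

Positions with no move are L. A position that does have a move is losing for the player to move precisely when every available move leads to a winning position for the opponent. Fill in the labels:
No move ever increases a pile, so every position that can arise here has a ≤ 0 and b ≤ 6; it is enough to label the cells with 0 ≤ a ≤ 0 and 0 ≤ b ≤ 6.
Every move lowers a or b (never raises either), so fill the grid row by row in increasing a, and left to right within a row: each cell's successors are then already labelled.
      b=0  b=1  b=2  b=3  b=4  b=5  b=6
a=0:    L    W    L    W    W    W    W
Cells with no legal move (terminal, hence L): (0,0).
The remaining L cells, each justified by listing all of its moves:
(0,2): L (sole option (0,1)(W) is W)
Every other cell has at least one move into one of the L cells above, so it is W.
From (0,6), the L positions reachable in one move are: (0,2).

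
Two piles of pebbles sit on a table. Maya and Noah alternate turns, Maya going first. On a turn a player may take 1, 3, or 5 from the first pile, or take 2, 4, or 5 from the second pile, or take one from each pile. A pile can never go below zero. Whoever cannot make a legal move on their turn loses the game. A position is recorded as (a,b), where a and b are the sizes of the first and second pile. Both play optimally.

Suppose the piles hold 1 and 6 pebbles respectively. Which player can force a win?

Maya wins.

Label each position W (a win for the player to move) or L (a loss). A position with no legal move is L; any other position is W exactly when some move reaches an L, and L when every move reaches a W.
No move ever increases a pile, so every position that can arise here has a ≤ 1 and b ≤ 6; it is enough to label the cells with 0 ≤ a ≤ 1 and 0 ≤ b ≤ 6.
Every move lowers a or b (never raises either), so fill the grid row by row in increasing a, and left to right within a row: each cell's successors are then already labelled.
      b=0  b=1  b=2  b=3  b=4  b=5  b=6
a=0:    L    L    W    W    W    W    W
a=1:    W    W    W    L    L    W    W
Cells with no legal move (terminal, hence L): (0,0), (0,1).
The remaining L cells, each justified by listing all of its moves:
(1,3): →(0,3)(W), (1,1)(W), (0,2)(W) — all W, so L
(1,4): →(0,4)(W), (1,2)(W), (1,0)(W), (0,3)(W) — all W, so L
Every other cell has at least one move into one of the L cells above, so it is W.
From (1,6) Maya can move to (1,4), reaching an L position.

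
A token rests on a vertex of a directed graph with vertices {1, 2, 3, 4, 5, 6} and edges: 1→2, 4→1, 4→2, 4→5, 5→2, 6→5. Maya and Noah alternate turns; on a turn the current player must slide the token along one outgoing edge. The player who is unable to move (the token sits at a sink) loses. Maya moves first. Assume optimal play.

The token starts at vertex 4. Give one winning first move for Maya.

Move to 2.

Work bottom-up. With no move the player to move loses. Otherwise the position is W if at least one move leads to an L position for the opponent, and L if every move leads to a W.
Every edge goes from a vertex to one that appears earlier in the order 2, 3, 1, 5, 4, 6, so processing vertices in that order labels each vertex after all of its successors.
2: no outgoing edge → L
3: no outgoing edge → L
1: →2(L), so W
5: →2(L), so W
4: →2(L), so W
6: →5(W) only, which is W, so L
From 4, the L positions reachable in one move are: 2.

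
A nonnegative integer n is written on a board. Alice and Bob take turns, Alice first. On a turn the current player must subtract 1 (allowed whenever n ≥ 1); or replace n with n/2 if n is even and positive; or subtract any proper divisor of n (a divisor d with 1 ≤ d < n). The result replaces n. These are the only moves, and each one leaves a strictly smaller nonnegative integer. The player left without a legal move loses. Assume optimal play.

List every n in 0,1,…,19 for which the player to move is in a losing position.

Compute win/loss labels from the base case upward. A position with no move is L. Any other position is W if it can reach an L in one move, else L.
n=0: no move → L
n=1: can move to 0, which is L ⇒ W
n=2: the only move is to 1(W), a W ⇒ L
n=3: can move to 2, which is L ⇒ W
n=4: can move to 2, which is L ⇒ W
n=5: the only move is to 4(W), a W ⇒ L
n=6: can move to 5, which is L ⇒ W
n=7: the only move is to 6(W), a W ⇒ L
n=8: can move to 7, which is L ⇒ W
n=9: moves to 6(W), 8(W); every one is W ⇒ L
n=10: can move to 5, which is L ⇒ W
n=11: the only move is to 10(W), a W ⇒ L
n=12: can move to 9, which is L ⇒ W
n=13: the only move is to 12(W), a W ⇒ L
n=14: can move to 7, which is L ⇒ W
n=15: moves to 10(W), 12(W), 14(W); every one is W ⇒ L
n=16: can move to 15, which is L ⇒ W
n=17: the only move is to 16(W), a W ⇒ L
n=18: can move to 9, which is L ⇒ W
n=19: the only move is to 18(W), a W ⇒ L
Reading off the rows marked L gives the requested list; there are 10 such values of n.

0, 2, 5, 7, 9, 11, 13, 15, 17, 19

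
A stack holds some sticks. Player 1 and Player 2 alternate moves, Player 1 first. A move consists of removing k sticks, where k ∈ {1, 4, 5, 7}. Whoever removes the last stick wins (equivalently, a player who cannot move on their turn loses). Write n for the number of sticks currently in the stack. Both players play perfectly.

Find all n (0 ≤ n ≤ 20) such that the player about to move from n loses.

0, 2, 8, 10, 16, 18

Label each position W (a win for the player to move) or L (a loss). A position with no legal move is L; any other position is W exactly when some move reaches an L, and L when every move reaches a W.
n=0: no move → L
n=1: reaches L-position 0 → W
n=2: only reaches 1(W), which is W → L
n=3: reaches L-position 2 → W
n=4: reaches L-position 0 → W
n=5: reaches L-position 0 → W
n=6: reaches L-position 2 → W
n=7: reaches L-position 2 → W
n=8: only reaches 7(W), 4(W), 3(W), 1(W), all W → L
n=9: reaches L-position 8 → W
n=10: only reaches 9(W), 6(W), 5(W), 3(W), all W → L
n=11: reaches L-position 10 → W
n=12: reaches L-position 8 → W
n=13: reaches L-position 8 → W
n=14: reaches L-position 10 → W
n=15: reaches L-position 10 → W
n=16: only reaches 15(W), 12(W), 11(W), 9(W), all W → L
n=17: reaches L-position 16 → W
n=18: only reaches 17(W), 14(W), 13(W), 11(W), all W → L
n=19: reaches L-position 18 → W
n=20: reaches L-position 16 → W
The losing starting values of n are exactly the entries labelled L in this table (6 of them).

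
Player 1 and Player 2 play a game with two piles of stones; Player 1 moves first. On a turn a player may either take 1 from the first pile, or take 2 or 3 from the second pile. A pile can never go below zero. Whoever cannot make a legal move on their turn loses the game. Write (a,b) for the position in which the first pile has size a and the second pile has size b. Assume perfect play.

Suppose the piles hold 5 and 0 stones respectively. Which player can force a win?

Use the standard recursion: the mover loses at a terminal position; elsewhere, the mover wins exactly when some move hands the opponent an L position.
No move ever increases a pile, so every position that can arise here has a ≤ 5 and b ≤ 0; it is enough to label the cells with 0 ≤ a ≤ 5 and 0 ≤ b ≤ 0.
Every move lowers a or b (never raises either), so fill the grid row by row in increasing a, and left to right within a row: each cell's successors are then already labelled.
      b=0
a=0:    L
a=1:    W
a=2:    L
a=3:    W
a=4:    L
a=5:    W
Cells with no legal move (terminal, hence L): (0,0).
The remaining L cells, each justified by listing all of its moves:
(2,0): L (sole option (1,0)(W) is W)
(4,0): L (sole option (3,0)(W) is W)
Every other cell has at least one move into one of the L cells above, so it is W.
From (5,0) Player 1 can move to (4,0), reaching an L position.

Player 1 wins.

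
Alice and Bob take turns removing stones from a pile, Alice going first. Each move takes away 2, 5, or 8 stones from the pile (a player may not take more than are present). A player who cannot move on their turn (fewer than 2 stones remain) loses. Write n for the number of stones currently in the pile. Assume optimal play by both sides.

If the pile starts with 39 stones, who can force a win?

Work bottom-up. With no move the player to move loses. Otherwise the position is W if at least one move leads to an L position for the opponent, and L if every move leads to a W.
n=0: no move → L
n=1: no move → L
n=2: reaches L-position 0 → W
n=3: reaches L-position 1 → W
n=4: only reaches 2(W), which is W → L
n=5: reaches L-position 0 → W
n=6: reaches L-position 4 → W
n=7: only reaches 5(W), 2(W), all W → L
n=8: reaches L-position 0 → W
n=9: reaches L-position 7 → W
n=10: only reaches 8(W), 5(W), 2(W), all W → L
n=11: only reaches 9(W), 6(W), 3(W), all W → L
n=12: reaches L-position 10 → W
n=13: reaches L-position 11 → W
n=14: only reaches 12(W), 9(W), 6(W), all W → L
n=15: reaches L-position 10 → W
n=16: reaches L-position 14 → W
n=17: only reaches 15(W), 12(W), 9(W), all W → L
n=18: reaches L-position 10 → W
n=19: reaches L-position 17 → W
n=20: only reaches 18(W), 15(W), 12(W), all W → L
n=21: only reaches 19(W), 16(W), 13(W), all W → L
n=22: reaches L-position 20 → W
n=23: reaches L-position 21 → W
n=24: only reaches 22(W), 19(W), 16(W), all W → L
n=25: reaches L-position 20 → W
n=26: reaches L-position 24 → W
n=27: only reaches 25(W), 22(W), 19(W), all W → L
n=28: reaches L-position 20 → W
n=29: reaches L-position 27 → W
n=30: only reaches 28(W), 25(W), 22(W), all W → L
n=31: only reaches 29(W), 26(W), 23(W), all W → L
n=32: reaches L-position 30 → W
n=33: reaches L-position 31 → W
n=34: only reaches 32(W), 29(W), 26(W), all W → L
n=35: reaches L-position 30 → W
n=36: reaches L-position 34 → W
n=37: only reaches 35(W), 32(W), 29(W), all W → L
n=38: reaches L-position 30 → W
n=39: reaches L-position 37 → W
From 39 Alice can remove 2, leaving 37, reaching an L position.

Alice wins.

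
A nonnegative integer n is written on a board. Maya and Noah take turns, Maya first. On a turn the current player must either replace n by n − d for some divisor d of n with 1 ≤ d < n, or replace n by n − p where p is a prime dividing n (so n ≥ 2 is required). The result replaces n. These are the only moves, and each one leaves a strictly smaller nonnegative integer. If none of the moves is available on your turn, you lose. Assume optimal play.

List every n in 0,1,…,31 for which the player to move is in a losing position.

0, 1, 4, 9, 14, 20, 26

Positions with no move are L. A position that does have a move is losing for the player to move precisely when every available move leads to a winning position for the opponent. Fill in the labels:
n=0: no move → L
n=1: no move → L
n=2: can move to 0, which is L ⇒ W
n=3: can move to 0, which is L ⇒ W
n=4: moves to 2(W), 3(W); every one is W ⇒ L
n=5: can move to 0, which is L ⇒ W
n=6: can move to 4, which is L ⇒ W
n=7: can move to 0, which is L ⇒ W
n=8: can move to 4, which is L ⇒ W
n=9: moves to 6(W), 8(W); every one is W ⇒ L
n=10: can move to 9, which is L ⇒ W
n=11: can move to 0, which is L ⇒ W
n=12: can move to 9, which is L ⇒ W
n=13: can move to 0, which is L ⇒ W
n=14: moves to 7(W), 12(W), 13(W); every one is W ⇒ L
n=15: can move to 14, which is L ⇒ W
n=16: can move to 14, which is L ⇒ W
n=17: can move to 0, which is L ⇒ W
n=18: can move to 9, which is L ⇒ W
n=19: can move to 0, which is L ⇒ W
n=20: moves to 10(W), 15(W), 16(W), 18(W), 19(W); every one is W ⇒ L
n=21: can move to 14, which is L ⇒ W
n=22: can move to 20, which is L ⇒ W
n=23: can move to 0, which is L ⇒ W
n=24: can move to 20, which is L ⇒ W
n=25: can move to 20, which is L ⇒ W
n=26: moves to 13(W), 24(W), 25(W); every one is W ⇒ L
n=27: can move to 26, which is L ⇒ W
n=28: can move to 14, which is L ⇒ W
n=29: can move to 0, which is L ⇒ W
n=30: can move to 20, which is L ⇒ W
n=31: can move to 0, which is L ⇒ W
The losing starting values of n are exactly the entries labelled L in this table (7 of them).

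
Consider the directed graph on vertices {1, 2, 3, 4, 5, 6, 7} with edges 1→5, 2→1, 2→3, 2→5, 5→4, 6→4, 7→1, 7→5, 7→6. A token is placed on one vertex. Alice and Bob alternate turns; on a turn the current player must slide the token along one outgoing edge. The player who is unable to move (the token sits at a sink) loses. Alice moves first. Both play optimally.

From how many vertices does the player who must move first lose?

3

Compute win/loss labels from the base case upward. A position with no move is L. Any other position is W if it can reach an L in one move, else L.
Every edge goes from a vertex to one that appears earlier in the order 4, 3, 5, 6, 1, 7, 2, so processing vertices in that order labels each vertex after all of its successors.
4: no outgoing edge → L
3: no outgoing edge → L
5: reaches L-position 4 → W
6: reaches L-position 4 → W
1: only reaches 5(W), which is W → L
7: reaches L-position 1 → W
2: reaches L-position 1 → W
The L vertices are 1, 3, 4; that is 3 in all.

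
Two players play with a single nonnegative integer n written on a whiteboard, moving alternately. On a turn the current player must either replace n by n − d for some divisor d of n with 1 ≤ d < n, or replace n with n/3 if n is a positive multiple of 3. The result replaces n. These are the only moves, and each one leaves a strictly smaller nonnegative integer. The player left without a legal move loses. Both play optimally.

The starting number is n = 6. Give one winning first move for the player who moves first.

Move to 4.

Compute win/loss labels from the base case upward. A position with no move is L. Any other position is W if it can reach an L in one move, else L.
n=0: no move → L
n=1: no move → L
n=2: →1(L), so W
n=3: →1(L), so W
n=4: →2(W), 3(W) — all W, so L
n=5: →4(L), so W
n=6: →4(L), so W
From 6, the L positions reachable in one move are: 4.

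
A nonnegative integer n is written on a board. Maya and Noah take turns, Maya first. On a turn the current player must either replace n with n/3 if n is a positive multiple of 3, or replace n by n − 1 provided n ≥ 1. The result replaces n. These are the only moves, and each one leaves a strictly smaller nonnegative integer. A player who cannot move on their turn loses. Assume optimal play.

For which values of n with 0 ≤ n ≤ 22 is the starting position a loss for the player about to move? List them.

0, 2, 4, 7, 9, 11, 13, 15, 17, 19, 22

Work bottom-up. With no move the player to move loses. Otherwise the position is W if at least one move leads to an L position for the opponent, and L if every move leads to a W.
n=0: no move → L
n=1: →0(L), so W
n=2: →1(W) only, which is W, so L
n=3: →2(L), so W
n=4: →3(W) only, which is W, so L
n=5: →4(L), so W
n=6: →2(L), so W
n=7: →6(W) only, which is W, so L
n=8: →7(L), so W
n=9: →3(W), 8(W) — all W, so L
n=10: →9(L), so W
n=11: →10(W) only, which is W, so L
n=12: →4(L), so W
n=13: →12(W) only, which is W, so L
n=14: →13(L), so W
n=15: →5(W), 14(W) — all W, so L
n=16: →15(L), so W
n=17: →16(W) only, which is W, so L
n=18: →17(L), so W
n=19: →18(W) only, which is W, so L
n=20: →19(L), so W
n=21: →7(L), so W
n=22: →21(W) only, which is W, so L
The losing starting values of n are exactly the entries labelled L in this table (11 of them).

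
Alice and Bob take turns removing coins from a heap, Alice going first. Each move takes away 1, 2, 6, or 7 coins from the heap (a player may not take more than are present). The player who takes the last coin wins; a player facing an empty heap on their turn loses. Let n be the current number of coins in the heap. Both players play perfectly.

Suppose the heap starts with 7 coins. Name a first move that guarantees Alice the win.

Remove 7, leaving 0.

Positions with no move are L. A position that does have a move is losing for the player to move precisely when every available move leads to a winning position for the opponent. Fill in the labels:
n=0: no move → L
n=1: W (go to 0, an L position)
n=2: W (go to 0, an L position)
n=3: L (options 2(W), 1(W) are all W)
n=4: W (go to 3, an L position)
n=5: W (go to 3, an L position)
n=6: W (go to 0, an L position)
n=7: W (go to 0, an L position)
From 7, the L positions reachable in one move are: 0.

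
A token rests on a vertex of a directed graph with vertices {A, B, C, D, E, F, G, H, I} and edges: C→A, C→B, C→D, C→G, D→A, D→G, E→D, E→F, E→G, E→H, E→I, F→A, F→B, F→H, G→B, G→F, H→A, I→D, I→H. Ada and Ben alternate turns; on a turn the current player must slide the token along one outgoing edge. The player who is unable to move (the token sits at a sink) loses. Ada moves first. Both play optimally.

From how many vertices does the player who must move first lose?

Classify positions by backward induction: terminal positions (no move available) are L. From any other position, the mover wins iff some move reaches an L.
Every edge goes from a vertex to one that appears earlier in the order A, B, H, F, G, D, I, C, E, so processing vertices in that order labels each vertex after all of its successors.
A: no outgoing edge → L
B: no outgoing edge → L
H: reaches L-position A → W
F: reaches L-position B → W
G: reaches L-position B → W
D: reaches L-position A → W
I: only reaches D(W), H(W), all W → L
C: reaches L-position B → W
E: reaches L-position I → W
The L vertices are A, B, I; that is 3 in all.

3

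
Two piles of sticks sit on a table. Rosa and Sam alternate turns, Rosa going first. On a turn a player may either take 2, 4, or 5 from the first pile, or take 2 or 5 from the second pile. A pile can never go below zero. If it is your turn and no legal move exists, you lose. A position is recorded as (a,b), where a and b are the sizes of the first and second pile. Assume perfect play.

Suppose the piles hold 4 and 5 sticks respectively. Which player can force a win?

Sam wins.

Positions with no move are L. A position that does have a move is losing for the player to move precisely when every available move leads to a winning position for the opponent. Fill in the labels:
No move ever increases a pile, so every position that can arise here has a ≤ 4 and b ≤ 5; it is enough to label the cells with 0 ≤ a ≤ 4 and 0 ≤ b ≤ 5.
Every move lowers a or b (never raises either), so fill the grid row by row in increasing a, and left to right within a row: each cell's successors are then already labelled.
      b=0  b=1  b=2  b=3  b=4  b=5
a=0:    L    L    W    W    L    W
a=1:    L    L    W    W    L    W
a=2:    W    W    L    L    W    W
a=3:    W    W    L    L    W    W
a=4:    W    W    W    W    W    L
Cells with no legal move (terminal, hence L): (0,0), (0,1), (1,0), (1,1).
The remaining L cells, each justified by listing all of its moves:
(0,4): L (sole option (0,2)(W) is W)
(1,4): L (sole option (1,2)(W) is W)
(2,2): L (options (0,2)(W), (2,0)(W) are all W)
(2,3): L (options (0,3)(W), (2,1)(W) are all W)
(3,2): L (options (1,2)(W), (3,0)(W) are all W)
(3,3): L (options (1,3)(W), (3,1)(W) are all W)
(4,5): L (options (2,5)(W), (0,5)(W), (4,3)(W), (4,0)(W) are all W)
Every other cell has at least one move into one of the L cells above, so it is W.
The starting position (4,5) is L: whatever Rosa does, the opponent receives a W position.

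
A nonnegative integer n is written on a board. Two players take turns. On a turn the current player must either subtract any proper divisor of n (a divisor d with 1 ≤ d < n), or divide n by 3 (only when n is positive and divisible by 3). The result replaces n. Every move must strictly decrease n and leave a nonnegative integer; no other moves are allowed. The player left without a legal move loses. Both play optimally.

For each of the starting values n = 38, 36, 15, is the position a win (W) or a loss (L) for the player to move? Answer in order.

Use the standard recursion: the mover loses at a terminal position; elsewhere, the mover wins exactly when some move hands the opponent an L position.
n=0: no move → L
n=1: no move → L
n=2: can move to 1, which is L ⇒ W
n=3: can move to 1, which is L ⇒ W
n=4: moves to 2(W), 3(W); every one is W ⇒ L
n=5: can move to 4, which is L ⇒ W
n=6: can move to 4, which is L ⇒ W
n=7: the only move is to 6(W), a W ⇒ L
n=8: can move to 4, which is L ⇒ W
n=9: moves to 3(W), 6(W), 8(W); every one is W ⇒ L
n=10: can move to 9, which is L ⇒ W
n=11: the only move is to 10(W), a W ⇒ L
n=12: can move to 4, which is L ⇒ W
n=13: the only move is to 12(W), a W ⇒ L
n=14: can move to 7, which is L ⇒ W
n=15: moves to 5(W), 10(W), 12(W), 14(W); every one is W ⇒ L
n=16: can move to 15, which is L ⇒ W
n=17: the only move is to 16(W), a W ⇒ L
n=18: can move to 9, which is L ⇒ W
n=19: the only move is to 18(W), a W ⇒ L
n=20: can move to 15, which is L ⇒ W
n=21: can move to 7, which is L ⇒ W
n=22: can move to 11, which is L ⇒ W
n=23: the only move is to 22(W), a W ⇒ L
n=24: can move to 23, which is L ⇒ W
n=25: moves to 20(W), 24(W); every one is W ⇒ L
n=26: can move to 13, which is L ⇒ W
n=27: can move to 9, which is L ⇒ W
n=28: moves to 14(W), 21(W), 24(W), 26(W), 27(W); every one is W ⇒ L
n=29: can move to 28, which is L ⇒ W
n=30: can move to 15, which is L ⇒ W
n=31: the only move is to 30(W), a W ⇒ L
n=32: can move to 28, which is L ⇒ W
n=33: can move to 11, which is L ⇒ W
n=34: can move to 17, which is L ⇒ W
n=35: can move to 28, which is L ⇒ W
n=36: moves to 12(W), 18(W), 24(W), 27(W), 30(W), 32(W), 33(W), 34(W), 35(W); every one is W ⇒ L
n=37: can move to 36, which is L ⇒ W
n=38: can move to 19, which is L ⇒ W

38: W, 36: L, 15: L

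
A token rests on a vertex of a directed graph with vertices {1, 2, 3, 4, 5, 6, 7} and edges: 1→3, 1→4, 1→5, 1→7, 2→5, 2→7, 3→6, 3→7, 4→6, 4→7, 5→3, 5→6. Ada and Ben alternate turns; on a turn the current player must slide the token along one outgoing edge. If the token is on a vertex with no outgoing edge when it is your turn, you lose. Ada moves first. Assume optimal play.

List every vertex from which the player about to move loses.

6, 7

Build the W/L table. Terminal = L. A non-terminal position is W if it has a move to some L; otherwise it is L.
Every edge goes from a vertex to one that appears earlier in the order 7, 6, 3, 4, 5, 2, 1, so processing vertices in that order labels each vertex after all of its successors.
7: no outgoing edge → L
6: no outgoing edge → L
3: W (go to 6, an L position)
4: W (go to 6, an L position)
5: W (go to 6, an L position)
2: W (go to 7, an L position)
1: W (go to 7, an L position)
The losing starting vertices are exactly the entries labelled L in this table (2 of them).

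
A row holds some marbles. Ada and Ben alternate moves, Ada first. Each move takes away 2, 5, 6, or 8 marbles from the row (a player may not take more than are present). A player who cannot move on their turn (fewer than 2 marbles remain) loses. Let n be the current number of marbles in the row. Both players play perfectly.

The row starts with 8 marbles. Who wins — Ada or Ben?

Work bottom-up. With no move the player to move loses. Otherwise the position is W if at least one move leads to an L position for the opponent, and L if every move leads to a W.
n=0: no move → L
n=1: no move → L
n=2: W (go to 0, an L position)
n=3: W (go to 1, an L position)
n=4: L (sole option 2(W) is W)
n=5: W (go to 0, an L position)
n=6: W (go to 4, an L position)
n=7: W (go to 1, an L position)
n=8: W (go to 0, an L position)
The starting position 8 is W: Ada should remove 8, leaving 0, handing over an L position.

Ada wins.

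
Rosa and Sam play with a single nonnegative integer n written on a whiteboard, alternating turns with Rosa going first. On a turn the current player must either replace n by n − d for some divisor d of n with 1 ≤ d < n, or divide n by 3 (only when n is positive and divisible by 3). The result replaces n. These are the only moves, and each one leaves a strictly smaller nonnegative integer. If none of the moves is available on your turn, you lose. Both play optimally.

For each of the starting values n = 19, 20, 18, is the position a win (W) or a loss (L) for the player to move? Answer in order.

19: L, 20: W, 18: W

Positions with no move are L. A position that does have a move is losing for the player to move precisely when every available move leads to a winning position for the opponent. Fill in the labels:
n=0: no move → L
n=1: no move → L
n=2: can move to 1, which is L ⇒ W
n=3: can move to 1, which is L ⇒ W
n=4: moves to 2(W), 3(W); every one is W ⇒ L
n=5: can move to 4, which is L ⇒ W
n=6: can move to 4, which is L ⇒ W
n=7: the only move is to 6(W), a W ⇒ L
n=8: can move to 4, which is L ⇒ W
n=9: moves to 3(W), 6(W), 8(W); every one is W ⇒ L
n=10: can move to 9, which is L ⇒ W
n=11: the only move is to 10(W), a W ⇒ L
n=12: can move to 4, which is L ⇒ W
n=13: the only move is to 12(W), a W ⇒ L
n=14: can move to 7, which is L ⇒ W
n=15: moves to 5(W), 10(W), 12(W), 14(W); every one is W ⇒ L
n=16: can move to 15, which is L ⇒ W
n=17: the only move is to 16(W), a W ⇒ L
n=18: can move to 9, which is L ⇒ W
n=19: the only move is to 18(W), a W ⇒ L
n=20: can move to 15, which is L ⇒ W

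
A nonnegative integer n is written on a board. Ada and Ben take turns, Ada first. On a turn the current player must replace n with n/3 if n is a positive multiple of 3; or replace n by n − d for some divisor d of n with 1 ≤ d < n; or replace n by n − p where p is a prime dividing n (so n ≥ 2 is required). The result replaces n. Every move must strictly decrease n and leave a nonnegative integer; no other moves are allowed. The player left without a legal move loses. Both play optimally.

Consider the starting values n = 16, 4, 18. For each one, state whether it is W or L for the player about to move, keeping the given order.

Work bottom-up. With no move the player to move loses. Otherwise the position is W if at least one move leads to an L position for the opponent, and L if every move leads to a W.
n=0: no move → L
n=1: no move → L
n=2: reaches L-position 0 → W
n=3: reaches L-position 0 → W
n=4: only reaches 2(W), 3(W), all W → L
n=5: reaches L-position 0 → W
n=6: reaches L-position 4 → W
n=7: reaches L-position 0 → W
n=8: reaches L-position 4 → W
n=9: only reaches 3(W), 6(W), 8(W), all W → L
n=10: reaches L-position 9 → W
n=11: reaches L-position 0 → W
n=12: reaches L-position 4 → W
n=13: reaches L-position 0 → W
n=14: only reaches 7(W), 12(W), 13(W), all W → L
n=15: reaches L-position 14 → W
n=16: reaches L-position 14 → W
n=17: reaches L-position 0 → W
n=18: reaches L-position 9 → W

16: W, 4: L, 18: W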